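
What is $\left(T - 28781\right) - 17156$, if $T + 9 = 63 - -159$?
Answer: $-45724$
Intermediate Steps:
$T = 213$ ($T = -9 + \left(63 - -159\right) = -9 + \left(63 + 159\right) = -9 + 222 = 213$)
$\left(T - 28781\right) - 17156 = \left(213 - 28781\right) - 17156 = -28568 - 17156 = -45724$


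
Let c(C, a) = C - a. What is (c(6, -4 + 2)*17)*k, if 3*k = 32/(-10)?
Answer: -2176/15 ≈ -145.07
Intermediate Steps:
k = -16/15 (k = (32/(-10))/3 = (32*(-⅒))/3 = (⅓)*(-16/5) = -16/15 ≈ -1.0667)
(c(6, -4 + 2)*17)*k = ((6 - (-4 + 2))*17)*(-16/15) = ((6 - 1*(-2))*17)*(-16/15) = ((6 + 2)*17)*(-16/15) = (8*17)*(-16/15) = 136*(-16/15) = -2176/15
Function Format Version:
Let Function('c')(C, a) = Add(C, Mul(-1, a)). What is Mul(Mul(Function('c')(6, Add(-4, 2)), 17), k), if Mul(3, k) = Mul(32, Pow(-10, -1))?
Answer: Rational(-2176, 15) ≈ -145.07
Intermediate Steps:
k = Rational(-16, 15) (k = Mul(Rational(1, 3), Mul(32, Pow(-10, -1))) = Mul(Rational(1, 3), Mul(32, Rational(-1, 10))) = Mul(Rational(1, 3), Rational(-16, 5)) = Rational(-16, 15) ≈ -1.0667)
Mul(Mul(Function('c')(6, Add(-4, 2)), 17), k) = Mul(Mul(Add(6, Mul(-1, Add(-4, 2))), 17), Rational(-16, 15)) = Mul(Mul(Add(6, Mul(-1, -2)), 17), Rational(-16, 15)) = Mul(Mul(Add(6, 2), 17), Rational(-16, 15)) = Mul(Mul(8, 17), Rational(-16, 15)) = Mul(136, Rational(-16, 15)) = Rational(-2176, 15)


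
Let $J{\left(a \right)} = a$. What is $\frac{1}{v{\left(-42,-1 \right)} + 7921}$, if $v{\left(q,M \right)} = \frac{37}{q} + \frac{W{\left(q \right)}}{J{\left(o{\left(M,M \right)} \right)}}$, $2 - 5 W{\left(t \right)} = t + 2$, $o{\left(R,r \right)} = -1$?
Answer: $\frac{210}{1661461} \approx 0.00012639$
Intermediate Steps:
$W{\left(t \right)} = - \frac{t}{5}$ ($W{\left(t \right)} = \frac{2}{5} - \frac{t + 2}{5} = \frac{2}{5} - \frac{2 + t}{5} = \frac{2}{5} - \left(\frac{2}{5} + \frac{t}{5}\right) = - \frac{t}{5}$)
$v{\left(q,M \right)} = \frac{37}{q} + \frac{q}{5}$ ($v{\left(q,M \right)} = \frac{37}{q} + \frac{\left(- \frac{1}{5}\right) q}{-1} = \frac{37}{q} + - \frac{q}{5} \left(-1\right) = \frac{37}{q} + \frac{q}{5}$)
$\frac{1}{v{\left(-42,-1 \right)} + 7921} = \frac{1}{\left(\frac{37}{-42} + \frac{1}{5} \left(-42\right)\right) + 7921} = \frac{1}{\left(37 \left(- \frac{1}{42}\right) - \frac{42}{5}\right) + 7921} = \frac{1}{\left(- \frac{37}{42} - \frac{42}{5}\right) + 7921} = \frac{1}{- \frac{1949}{210} + 7921} = \frac{1}{\frac{1661461}{210}} = \frac{210}{1661461}$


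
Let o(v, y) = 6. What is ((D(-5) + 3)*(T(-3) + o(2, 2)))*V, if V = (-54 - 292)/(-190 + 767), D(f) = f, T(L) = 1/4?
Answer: 4325/577 ≈ 7.4957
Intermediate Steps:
T(L) = ¼
V = -346/577 ≈ -0.59965
((D(-5) + 3)*(T(-3) + o(2, 2)))*V = ((-5 + 3)*(¼ + 6))*(-346/577) = -2*25/4*(-346/577) = -25/2*(-346/577) = 4325/577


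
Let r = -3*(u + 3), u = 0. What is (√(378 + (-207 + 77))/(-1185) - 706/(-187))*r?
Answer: -6354/187 + 6*√62/395 ≈ -33.859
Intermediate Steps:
r = -9 (r = -3*(0 + 3) = -3*3 = -9)
(√(378 + (-207 + 77))/(-1185) - 706/(-187))*r = (√(378 + (-207 + 77))/(-1185) - 706/(-187))*(-9) = (√(378 - 130)*(-1/1185) - 706*(-1/187))*(-9) = (√248*(-1/1185) + 706/187)*(-9) = ((2*√62)*(-1/1185) + 706/187)*(-9) = (-2*√62/1185 + 706/187)*(-9) = (706/187 - 2*√62/1185)*(-9) = -6354/187 + 6*√62/395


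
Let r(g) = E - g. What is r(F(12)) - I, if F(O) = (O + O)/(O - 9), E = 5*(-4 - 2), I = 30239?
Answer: -30277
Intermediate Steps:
E = -30 (E = 5*(-6) = -30)
F(O) = 2*O/(-9 + O) (F(O) = (2*O)/(-9 + O) = 2*O/(-9 + O))
r(g) = -30 - g
r(F(12)) - I = (-30 - 2*12/(-9 + 12)) - 1*30239 = (-30 - 2*12/3) - 30239 = (-30 - 1*8) - 30239 = (-30 - 8) - 30239 = -38 - 30239 = -30277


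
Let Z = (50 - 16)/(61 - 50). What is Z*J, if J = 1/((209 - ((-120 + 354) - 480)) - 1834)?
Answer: -34/15169 ≈ -0.0022414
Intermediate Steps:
Z = 34/11 ≈ 3.0909
J = -1/1379 (J = 1/((209 - (234 - 480)) - 1834) = 1/((209 - 1*(-246)) - 1834) = 1/((209 + 246) - 1834) = 1/(455 - 1834) = 1/(-1379) = -1/1379 ≈ -0.00072516)
Z*J = (34/11)*(-1/1379) = -34/15169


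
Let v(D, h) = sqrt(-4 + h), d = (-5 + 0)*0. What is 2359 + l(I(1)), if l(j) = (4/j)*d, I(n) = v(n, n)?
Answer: 2359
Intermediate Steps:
d = 0 (d = -5*0 = 0)
I(n) = sqrt(-4 + n)
l(j) = 0 (l(j) = (4/j)*0 = 0)
2359 + l(I(1)) = 2359 + 0 = 2359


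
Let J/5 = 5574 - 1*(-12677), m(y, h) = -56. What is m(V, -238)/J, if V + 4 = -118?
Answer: -56/91255 ≈ -0.00061367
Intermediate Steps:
V = -122 (V = -4 - 118 = -122)
J = 91255 (J = 5*(5574 - 1*(-12677)) = 5*(5574 + 12677) = 5*18251 = 91255)
m(V, -238)/J = -56/91255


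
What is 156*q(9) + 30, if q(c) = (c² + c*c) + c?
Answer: 26706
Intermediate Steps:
q(c) = c + 2*c² (q(c) = (c² + c²) + c = 2*c² + c = c + 2*c²)
156*q(9) + 30 = 156*(9*(1 + 2*9)) + 30 = 156*(9*(1 + 18)) + 30 = 156*(9*19) + 30 = 156*171 + 30 = 26676 + 30 = 26706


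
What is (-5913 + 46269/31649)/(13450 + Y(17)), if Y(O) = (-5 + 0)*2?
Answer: -15591189/35446880 ≈ -0.43985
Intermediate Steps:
Y(O) = -10 (Y(O) = -5*2 = -10)
(-5913 + 46269/31649)/(13450 + Y(17)) = (-5913 + 46269/31649)/(13450 - 10) = (-5913 + 46269*(1/31649))/13440 = (-5913 + 46269/31649)*(1/13440) = -187094268/31649*1/13440 = -15591189/35446880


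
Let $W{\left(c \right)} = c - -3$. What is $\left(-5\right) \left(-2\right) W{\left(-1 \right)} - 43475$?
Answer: $-43455$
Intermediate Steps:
$W{\left(c \right)} = 3 + c$ ($W{\left(c \right)} = c + 3 = 3 + c$)
$\left(-5\right) \left(-2\right) W{\left(-1 \right)} - 43475 = \left(-5\right) \left(-2\right) \left(3 - 1\right) - 43475 = 10 \cdot 2 - 43475 = 20 - 43475 = -43455$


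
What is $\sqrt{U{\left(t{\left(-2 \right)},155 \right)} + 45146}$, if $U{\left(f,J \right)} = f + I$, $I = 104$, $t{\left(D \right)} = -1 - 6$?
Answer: $3 \sqrt{5027} \approx 212.7$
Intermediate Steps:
$t{\left(D \right)} = -7$
$U{\left(f,J \right)} = 104 + f$ ($U{\left(f,J \right)} = f + 104 = 104 + f$)
$\sqrt{U{\left(t{\left(-2 \right)},155 \right)} + 45146} = \sqrt{\left(104 - 7\right) + 45146} = \sqrt{97 + 45146} = \sqrt{45243} = 3 \sqrt{5027}$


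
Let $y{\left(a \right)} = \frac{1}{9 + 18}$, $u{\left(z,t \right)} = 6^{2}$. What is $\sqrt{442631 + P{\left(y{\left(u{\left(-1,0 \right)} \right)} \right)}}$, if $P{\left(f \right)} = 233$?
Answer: $4 \sqrt{27679} \approx 665.48$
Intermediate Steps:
$u{\left(z,t \right)} = 36$
$y{\left(a \right)} = \frac{1}{27}$
$\sqrt{442631 + P{\left(y{\left(u{\left(-1,0 \right)} \right)} \right)}} = \sqrt{442631 + 233} = \sqrt{442864} = 4 \sqrt{27679}$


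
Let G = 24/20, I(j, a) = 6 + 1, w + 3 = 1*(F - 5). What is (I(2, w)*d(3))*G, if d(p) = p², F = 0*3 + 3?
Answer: 378/5 ≈ 75.600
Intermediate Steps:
F = 3 (F = 0 + 3 = 3)
w = -5 (w = -3 + 1*(3 - 5) = -3 + 1*(-2) = -3 - 2 = -5)
I(j, a) = 7
G = 6/5 (G = 24*(1/20) = 6/5 ≈ 1.2000)
(I(2, w)*d(3))*G = (7*3²)*(6/5) = (7*9)*(6/5) = 63*(6/5) = 378/5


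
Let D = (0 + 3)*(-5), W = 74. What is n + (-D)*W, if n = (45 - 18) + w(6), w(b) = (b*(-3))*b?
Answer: 1029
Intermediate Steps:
w(b) = -3*b² (w(b) = (-3*b)*b = -3*b²)
D = -15 (D = 3*(-5) = -15)
n = -81 (n = (45 - 18) - 3*6² = 27 - 3*36 = 27 - 108 = -81)
n + (-D)*W = -81 - 1*(-15)*74 = -81 + 15*74 = -81 + 1110 = 1029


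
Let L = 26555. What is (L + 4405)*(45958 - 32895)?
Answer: 404430480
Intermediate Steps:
(L + 4405)*(45958 - 32895) = (26555 + 4405)*(45958 - 32895) = 30960*13063 = 404430480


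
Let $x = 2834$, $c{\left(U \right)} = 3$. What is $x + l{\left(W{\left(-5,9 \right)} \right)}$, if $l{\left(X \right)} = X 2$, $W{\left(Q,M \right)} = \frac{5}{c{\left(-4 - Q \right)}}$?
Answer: $\frac{8512}{3} \approx 2837.3$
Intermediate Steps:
$W{\left(Q,M \right)} = \frac{5}{3}$
$l{\left(X \right)} = 2 X$
$x + l{\left(W{\left(-5,9 \right)} \right)} = 2834 + 2 \cdot \frac{5}{3} = 2834 + \frac{10}{3} = \frac{8512}{3}$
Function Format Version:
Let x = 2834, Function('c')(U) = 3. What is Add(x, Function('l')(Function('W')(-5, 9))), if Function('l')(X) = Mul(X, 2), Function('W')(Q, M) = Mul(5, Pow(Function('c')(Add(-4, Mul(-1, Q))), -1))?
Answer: Rational(8512, 3) ≈ 2837.3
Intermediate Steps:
Function('W')(Q, M) = Rational(5, 3) (Function('W')(Q, M) = Mul(5, Pow(3, -1)) = Mul(5, Rational(1, 3)) = Rational(5, 3))
Function('l')(X) = Mul(2, X)
Add(x, Function('l')(Function('W')(-5, 9))) = Add(2834, Mul(2, Rational(5, 3))) = Add(2834, Rational(10, 3)) = Rational(8512, 3)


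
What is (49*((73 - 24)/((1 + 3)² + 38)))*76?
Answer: 91238/27 ≈ 3379.2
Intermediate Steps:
(49*((73 - 24)/((1 + 3)² + 38)))*76 = (49*(49/(4² + 38)))*76 = (49*(49/(16 + 38)))*76 = (49*(49/54))*76 = (2401/54)*76 = 91238/27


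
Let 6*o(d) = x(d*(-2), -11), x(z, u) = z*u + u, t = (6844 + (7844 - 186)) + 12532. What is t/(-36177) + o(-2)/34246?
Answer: -1852275973/2477835084 ≈ -0.74754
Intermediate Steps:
t = 27034 (t = (6844 + 7658) + 12532 = 14502 + 12532 = 27034)
x(z, u) = u + u*z (x(z, u) = u*z + u = u + u*z)
o(d) = -11/6 + 11*d/3 (o(d) = (-11*(1 + d*(-2)))/6 = (-11*(1 - 2*d))/6 = (-11 + 22*d)/6 = -11/6 + 11*d/3)
t/(-36177) + o(-2)/34246 = 27034/(-36177) + (-11/6 + (11/3)*(-2))/34246 = 27034*(-1/36177) + (-11/6 - 22/3)*(1/34246) = -27034/36177 - 55/6*1/34246 = -27034/36177 - 55/205476 = -1852275973/2477835084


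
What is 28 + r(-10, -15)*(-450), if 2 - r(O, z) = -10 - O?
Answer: -872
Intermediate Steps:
r(O, z) = 12 + O (r(O, z) = 2 - (-10 - O) = 2 + (10 + O) = 12 + O)
28 + r(-10, -15)*(-450) = 28 + (12 - 10)*(-450) = 28 + 2*(-450) = 28 - 900 = -872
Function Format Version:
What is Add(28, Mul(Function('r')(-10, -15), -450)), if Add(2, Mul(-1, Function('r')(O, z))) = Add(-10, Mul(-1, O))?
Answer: -872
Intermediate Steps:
Function('r')(O, z) = Add(12, O) (Function('r')(O, z) = Add(2, Mul(-1, Add(-10, Mul(-1, O)))) = Add(2, Add(10, O)) = Add(12, O))
Add(28, Mul(Function('r')(-10, -15), -450)) = Add(28, Mul(Add(12, -10), -450)) = Add(28, Mul(2, -450)) = Add(28, -900) = -872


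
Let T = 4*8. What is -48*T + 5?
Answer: -1531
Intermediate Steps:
T = 32
-48*T + 5 = -48*32 + 5 = -1536 + 5 = -1531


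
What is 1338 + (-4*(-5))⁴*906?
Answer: 144961338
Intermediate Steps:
1338 + (-4*(-5))⁴*906 = 1338 + 20⁴*906 = 1338 + 160000*906 = 1338 + 144960000 = 144961338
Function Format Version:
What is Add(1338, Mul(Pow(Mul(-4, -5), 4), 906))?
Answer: 144961338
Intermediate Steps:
Add(1338, Mul(Pow(Mul(-4, -5), 4), 906)) = Add(1338, Mul(Pow(20, 4), 906)) = Add(1338, Mul(160000, 906)) = Add(1338, 144960000) = 144961338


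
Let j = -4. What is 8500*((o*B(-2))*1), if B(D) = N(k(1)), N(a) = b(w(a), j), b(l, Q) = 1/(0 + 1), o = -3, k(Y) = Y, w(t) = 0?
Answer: -25500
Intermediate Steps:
b(l, Q) = 1 (b(l, Q) = 1/1 = 1)
N(a) = 1
B(D) = 1
8500*((o*B(-2))*1) = 8500*(-3*1*1) = 8500*(-3*1) = 8500*(-3) = -25500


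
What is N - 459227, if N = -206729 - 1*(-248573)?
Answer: -417383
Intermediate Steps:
N = 41844 (N = -206729 + 248573 = 41844)
N - 459227 = 41844 - 459227 = -417383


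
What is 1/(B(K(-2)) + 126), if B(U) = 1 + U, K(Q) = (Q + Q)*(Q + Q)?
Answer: 1/143 ≈ 0.0069930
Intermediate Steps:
K(Q) = 4*Q**2 (K(Q) = (2*Q)*(2*Q) = 4*Q**2)
1/(B(K(-2)) + 126) = 1/((1 + 4*(-2)**2) + 126) = 1/((1 + 4*4) + 126) = 1/((1 + 16) + 126) = 1/(17 + 126) = 1/143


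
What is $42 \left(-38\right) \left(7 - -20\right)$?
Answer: $-43092$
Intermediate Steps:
$42 \left(-38\right) \left(7 - -20\right) = - 1596 \left(7 + 20\right) = \left(-1596\right) 27 = -43092$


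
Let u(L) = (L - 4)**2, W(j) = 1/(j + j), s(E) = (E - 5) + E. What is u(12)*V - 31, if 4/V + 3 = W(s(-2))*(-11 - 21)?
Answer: -2645/11 ≈ -240.45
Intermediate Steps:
s(E) = -5 + 2*E (s(E) = (-5 + E) + E = -5 + 2*E)
W(j) = 1/(2*j)
u(L) = (-4 + L)**2
V = -36/11 (V = 4/(-3 + (1/(2*(-5 + 2*(-2))))*(-11 - 21)) = 4/(-3 + (1/(2*(-5 - 4)))*(-32)) = 4/(-3 + ((1/2)/(-9))*(-32)) = 4/(-3 + ((1/2)*(-1/9))*(-32)) = 4/(-3 - 1/18*(-32)) = 4/(-3 + 16/9) = 4/(-11/9) = 4*(-9/11) = -36/11 ≈ -3.2727)
u(12)*V - 31 = (-4 + 12)**2*(-36/11) - 31 = 8**2*(-36/11) - 31 = 64*(-36/11) - 31 = -2304/11 - 31 = -2645/11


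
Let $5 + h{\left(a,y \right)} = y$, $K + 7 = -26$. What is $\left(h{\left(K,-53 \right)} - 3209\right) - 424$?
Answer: $-3691$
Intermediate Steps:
$K = -33$ ($K = -7 - 26 = -33$)
$h{\left(a,y \right)} = -5 + y$
$\left(h{\left(K,-53 \right)} - 3209\right) - 424 = \left(\left(-5 - 53\right) - 3209\right) - 424 = \left(-58 - 3209\right) - 424 = -3267 - 424 = -3691$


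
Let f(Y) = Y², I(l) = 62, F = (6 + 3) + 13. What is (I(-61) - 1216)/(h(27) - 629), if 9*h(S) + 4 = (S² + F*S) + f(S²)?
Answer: -10386/527099 ≈ -0.019704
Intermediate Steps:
F = 22 (F = 9 + 13 = 22)
h(S) = -4/9 + S²/9 + S⁴/9 + 22*S/9 (h(S) = -4/9 + ((S² + 22*S) + (S²)²)/9 = -4/9 + ((S² + 22*S) + S⁴)/9 = -4/9 + (S² + S⁴ + 22*S)/9 = -4/9 + (S²/9 + S⁴/9 + 22*S/9) = -4/9 + S²/9 + S⁴/9 + 22*S/9)
(I(-61) - 1216)/(h(27) - 629) = (62 - 1216)/((-4/9 + (⅑)*27² + (⅑)*27⁴ + (22/9)*27) - 629) = -1154/((-4/9 + (⅑)*729 + (⅑)*531441 + 66) - 629) = -1154/((-4/9 + 81 + 59049 + 66) - 629) = -1154/(532760/9 - 629) = -1154/527099/9 = -1154*9/527099 = -10386/527099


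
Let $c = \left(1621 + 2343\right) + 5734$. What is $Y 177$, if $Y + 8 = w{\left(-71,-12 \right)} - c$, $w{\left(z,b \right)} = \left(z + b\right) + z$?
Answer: $-1745220$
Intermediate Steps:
$w{\left(z,b \right)} = b + 2 z$ ($w{\left(z,b \right)} = \left(b + z\right) + z = b + 2 z$)
$c = 9698$ ($c = 3964 + 5734 = 9698$)
$Y = -9860$ ($Y = -8 + \left(\left(-12 + 2 \left(-71\right)\right) - 9698\right) = -8 - 9852 = -9860$)
$Y 177 = \left(-9860\right) 177 = -1745220$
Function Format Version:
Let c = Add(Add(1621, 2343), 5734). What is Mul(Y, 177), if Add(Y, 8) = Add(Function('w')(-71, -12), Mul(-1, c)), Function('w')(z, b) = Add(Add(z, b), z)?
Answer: -1745220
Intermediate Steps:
Function('w')(z, b) = Add(b, Mul(2, z)) (Function('w')(z, b) = Add(Add(b, z), z) = Add(b, Mul(2, z)))
c = 9698 (c = Add(3964, 5734) = 9698)
Y = -9860 (Y = Add(-8, Add(Add(-12, Mul(2, -71)), Mul(-1, 9698))) = Add(-8, Add(Add(-12, -142), -9698)) = Add(-8, Add(-154, -9698)) = Add(-8, -9852) = -9860)
Mul(Y, 177) = Mul(-9860, 177) = -1745220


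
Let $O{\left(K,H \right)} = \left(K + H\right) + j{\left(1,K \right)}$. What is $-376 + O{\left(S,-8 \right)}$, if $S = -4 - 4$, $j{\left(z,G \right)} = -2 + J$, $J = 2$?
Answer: $-392$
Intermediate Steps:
$j{\left(z,G \right)} = 0$ ($j{\left(z,G \right)} = -2 + 2 = 0$)
$S = -8$
$O{\left(K,H \right)} = H + K$ ($O{\left(K,H \right)} = \left(K + H\right) + 0 = \left(H + K\right) + 0 = H + K$)
$-376 + O{\left(S,-8 \right)} = -376 - 16 = -392$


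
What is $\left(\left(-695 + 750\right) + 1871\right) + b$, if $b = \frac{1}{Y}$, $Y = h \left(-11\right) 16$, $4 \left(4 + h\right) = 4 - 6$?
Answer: $\frac{1525393}{792} \approx 1926.0$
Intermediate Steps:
$h = - \frac{9}{2}$ ($h = -4 + \frac{4 - 6}{4} = -4 + \frac{1}{4} \left(-2\right) = -4 - \frac{1}{2} = - \frac{9}{2} \approx -4.5$)
$Y = 792$ ($Y = \left(- \frac{9}{2}\right) \left(-11\right) 16 = \frac{99}{2} \cdot 16 = 792$)
$b = \frac{1}{792} \approx 0.0012626$
$\left(\left(-695 + 750\right) + 1871\right) + b = \left(\left(-695 + 750\right) + 1871\right) + \frac{1}{792} = \left(55 + 1871\right) + \frac{1}{792} = 1926 + \frac{1}{792} = \frac{1525393}{792}$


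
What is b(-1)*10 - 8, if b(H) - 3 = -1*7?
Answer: -48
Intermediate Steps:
b(H) = -4 (b(H) = 3 - 1*7 = 3 - 7 = -4)
b(-1)*10 - 8 = -4*10 - 8 = -40 - 8 = -48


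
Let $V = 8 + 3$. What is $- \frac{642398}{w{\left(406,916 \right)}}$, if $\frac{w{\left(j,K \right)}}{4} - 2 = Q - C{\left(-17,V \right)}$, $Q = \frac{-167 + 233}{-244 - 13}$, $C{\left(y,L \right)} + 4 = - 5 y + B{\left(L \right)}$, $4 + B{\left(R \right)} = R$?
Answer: $\frac{82548143}{44336} \approx 1861.9$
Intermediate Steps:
$V = 11$
$B{\left(R \right)} = -4 + R$
$C{\left(y,L \right)} = -8 + L - 5 y$ ($C{\left(y,L \right)} = -4 - \left(4 - L + 5 y\right) = -8 + L - 5 y$)
$Q = - \frac{66}{257}$ ($Q = \frac{66}{-257} = 66 \left(- \frac{1}{257}\right) = - \frac{66}{257} \approx -0.25681$)
$w{\left(j,K \right)} = - \frac{88672}{257}$ ($w{\left(j,K \right)} = 8 + 4 \left(- \frac{66}{257} - \left(-8 + 11 - -85\right)\right) = 8 + 4 \left(- \frac{66}{257} - \left(-8 + 11 + 85\right)\right) = 8 + 4 \left(- \frac{66}{257} - 88\right) = 8 + 4 \left(- \frac{22682}{257}\right) = 8 - \frac{90728}{257} = - \frac{88672}{257}$)
$- \frac{642398}{w{\left(406,916 \right)}} = - \frac{642398}{- \frac{88672}{257}} = \left(-642398\right) \left(- \frac{257}{88672}\right) = \frac{82548143}{44336}$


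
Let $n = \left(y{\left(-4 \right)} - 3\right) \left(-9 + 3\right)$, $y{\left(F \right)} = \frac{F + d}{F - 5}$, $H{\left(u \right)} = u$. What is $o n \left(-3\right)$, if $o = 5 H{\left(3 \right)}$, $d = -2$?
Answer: $-630$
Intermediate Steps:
$y{\left(F \right)} = \frac{-2 + F}{-5 + F}$ ($y{\left(F \right)} = \frac{F - 2}{F - 5} = \frac{-2 + F}{-5 + F}$)
$n = 14$ ($n = \left(\frac{-2 - 4}{-5 - 4} - 3\right) \left(-9 + 3\right) = \left(\frac{1}{-9} \left(-6\right) - 3\right) \left(-6\right) = \left(\left(- \frac{1}{9}\right) \left(-6\right) - 3\right) \left(-6\right) = \left(\frac{2}{3} - 3\right) \left(-6\right) = \left(- \frac{7}{3}\right) \left(-6\right) = 14$)
$o = 15$ ($o = 5 \cdot 3 = 15$)
$o n \left(-3\right) = 15 \cdot 14 \left(-3\right) = 210 \left(-3\right) = -630$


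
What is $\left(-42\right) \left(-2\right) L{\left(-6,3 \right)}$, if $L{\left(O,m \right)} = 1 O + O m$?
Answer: $-2016$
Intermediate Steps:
$L{\left(O,m \right)} = O + O m$
$\left(-42\right) \left(-2\right) L{\left(-6,3 \right)} = \left(-42\right) \left(-2\right) \left(- 6 \left(1 + 3\right)\right) = 84 \left(\left(-6\right) 4\right) = 84 \left(-24\right) = -2016$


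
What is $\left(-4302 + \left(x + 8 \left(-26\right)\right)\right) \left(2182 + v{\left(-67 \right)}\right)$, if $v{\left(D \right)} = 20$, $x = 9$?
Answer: $-9911202$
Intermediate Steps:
$\left(-4302 + \left(x + 8 \left(-26\right)\right)\right) \left(2182 + v{\left(-67 \right)}\right) = \left(-4302 + \left(9 + 8 \left(-26\right)\right)\right) \left(2182 + 20\right) = \left(-4302 + \left(9 - 208\right)\right) 2202 = \left(-4302 - 199\right) 2202 = \left(-4501\right) 2202 = -9911202$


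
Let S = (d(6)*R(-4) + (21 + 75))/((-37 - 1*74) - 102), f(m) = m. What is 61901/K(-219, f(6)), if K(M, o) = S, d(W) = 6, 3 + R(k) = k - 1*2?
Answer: -627853/2 ≈ -3.1393e+5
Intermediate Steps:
R(k) = -5 + k (R(k) = -3 + (k - 1*2) = -3 + (k - 2) = -3 + (-2 + k) = -5 + k)
S = -14/71 (S = (6*(-5 - 4) + (21 + 75))/((-37 - 1*74) - 102) = (6*(-9) + 96)/((-37 - 74) - 102) = (-54 + 96)/(-111 - 102) = 42/(-213) = 42*(-1/213) = -14/71 ≈ -0.19718)
K(M, o) = -14/71
61901/K(-219, f(6)) = 61901/(-14/71) = 61901*(-71/14) = -627853/2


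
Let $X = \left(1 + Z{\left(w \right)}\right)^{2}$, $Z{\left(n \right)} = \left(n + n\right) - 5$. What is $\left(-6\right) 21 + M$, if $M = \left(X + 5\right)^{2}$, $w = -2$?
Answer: $4635$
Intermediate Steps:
$Z{\left(n \right)} = -5 + 2 n$ ($Z{\left(n \right)} = 2 n - 5 = -5 + 2 n$)
$X = 64$ ($X = \left(1 + \left(-5 + 2 \left(-2\right)\right)\right)^{2} = \left(1 - 9\right)^{2} = \left(-8\right)^{2} = 64$)
$M = 4761$ ($M = \left(64 + 5\right)^{2} = 69^{2} = 4761$)
$\left(-6\right) 21 + M = \left(-6\right) 21 + 4761 = -126 + 4761 = 4635$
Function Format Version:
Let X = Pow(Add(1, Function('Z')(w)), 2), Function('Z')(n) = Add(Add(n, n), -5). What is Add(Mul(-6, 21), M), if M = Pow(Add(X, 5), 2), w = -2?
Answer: 4635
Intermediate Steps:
Function('Z')(n) = Add(-5, Mul(2, n)) (Function('Z')(n) = Add(Mul(2, n), -5) = Add(-5, Mul(2, n)))
X = 64 (X = Pow(Add(1, Add(-5, Mul(2, -2))), 2) = Pow(Add(1, Add(-5, -4)), 2) = Pow(Add(1, -9), 2) = Pow(-8, 2) = 64)
M = 4761 (M = Pow(Add(64, 5), 2) = Pow(69, 2) = 4761)
Add(Mul(-6, 21), M) = Add(Mul(-6, 21), 4761) = Add(-126, 4761) = 4635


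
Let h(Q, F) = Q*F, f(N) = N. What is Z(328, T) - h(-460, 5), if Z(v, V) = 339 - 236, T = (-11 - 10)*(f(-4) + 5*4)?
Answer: 2403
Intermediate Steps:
h(Q, F) = F*Q
T = -336 (T = (-11 - 10)*(-4 + 5*4) = -21*(-4 + 20) = -21*16 = -336)
Z(v, V) = 103
Z(328, T) - h(-460, 5) = 103 - 5*(-460) = 103 - 1*(-2300) = 103 + 2300 = 2403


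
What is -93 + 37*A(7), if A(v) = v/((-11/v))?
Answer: -2836/11 ≈ -257.82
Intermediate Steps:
A(v) = -v²/11 (A(v) = v*(-v/11) = -v²/11)
-93 + 37*A(7) = -93 + 37*(-1/11*7²) = -93 + 37*(-1/11*49) = -93 + 37*(-49/11) = -93 - 1813/11 = -2836/11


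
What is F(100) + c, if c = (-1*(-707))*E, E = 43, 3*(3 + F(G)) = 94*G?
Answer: 100594/3 ≈ 33531.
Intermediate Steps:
F(G) = -3 + 94*G/3 (F(G) = -3 + (94*G)/3 = -3 + 94*G/3)
c = 30401 (c = -1*(-707)*43 = 707*43 = 30401)
F(100) + c = (-3 + (94/3)*100) + 30401 = (-3 + 9400/3) + 30401 = 9391/3 + 30401 = 100594/3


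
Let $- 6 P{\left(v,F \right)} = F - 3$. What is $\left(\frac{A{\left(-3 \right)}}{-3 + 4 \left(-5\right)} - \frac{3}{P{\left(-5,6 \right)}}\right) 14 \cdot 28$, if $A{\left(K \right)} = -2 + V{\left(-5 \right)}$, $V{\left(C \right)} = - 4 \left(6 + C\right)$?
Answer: $\frac{56448}{23} \approx 2454.3$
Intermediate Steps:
$V{\left(C \right)} = -24 - 4 C$
$P{\left(v,F \right)} = \frac{1}{2} - \frac{F}{6}$ ($P{\left(v,F \right)} = - \frac{F - 3}{6} = - \frac{-3 + F}{6} = \frac{1}{2} - \frac{F}{6}$)
$A{\left(K \right)} = -6$ ($A{\left(K \right)} = -2 - 4 = -6$)
$\left(\frac{A{\left(-3 \right)}}{-3 + 4 \left(-5\right)} - \frac{3}{P{\left(-5,6 \right)}}\right) 14 \cdot 28 = \left(- \frac{6}{-3 + 4 \left(-5\right)} - \frac{3}{\frac{1}{2} - 1}\right) 14 \cdot 28 = \left(- \frac{6}{-3 - 20} - \frac{3}{\frac{1}{2} - 1}\right) 14 \cdot 28 = \left(- \frac{6}{-23} - \frac{3}{- \frac{1}{2}}\right) 14 \cdot 28 = \left(\left(-6\right) \left(- \frac{1}{23}\right) - -6\right) 14 \cdot 28 = \left(\frac{6}{23} + 6\right) 14 \cdot 28 = \frac{144}{23} \cdot 14 \cdot 28 = \frac{2016}{23} \cdot 28 = \frac{56448}{23}$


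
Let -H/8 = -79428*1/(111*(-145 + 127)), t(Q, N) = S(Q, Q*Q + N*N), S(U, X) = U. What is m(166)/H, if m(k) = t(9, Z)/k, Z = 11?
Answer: -2997/17580064 ≈ -0.00017048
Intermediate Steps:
t(Q, N) = Q
H = -105904/333 (H = -(-635424)/(111*(-145 + 127)) = -(-635424)/(111*(-18)) = -(-635424)/(-1998) = -(-635424)*(-1)/1998 = -8*13238/333 = -105904/333 ≈ -318.03)
m(k) = 9/k
m(166)/H = (9/166)/(-105904/333) = (9*(1/166))*(-333/105904) = (9/166)*(-333/105904) = -2997/17580064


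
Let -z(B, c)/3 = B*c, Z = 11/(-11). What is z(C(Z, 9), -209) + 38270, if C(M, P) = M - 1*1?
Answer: 37016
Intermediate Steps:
Z = -1 (Z = 11*(-1/11) = -1)
C(M, P) = -1 + M (C(M, P) = M - 1 = -1 + M)
z(B, c) = -3*B*c
z(C(Z, 9), -209) + 38270 = -3*(-1 - 1)*(-209) + 38270 = -3*(-2)*(-209) + 38270 = -1254 + 38270 = 37016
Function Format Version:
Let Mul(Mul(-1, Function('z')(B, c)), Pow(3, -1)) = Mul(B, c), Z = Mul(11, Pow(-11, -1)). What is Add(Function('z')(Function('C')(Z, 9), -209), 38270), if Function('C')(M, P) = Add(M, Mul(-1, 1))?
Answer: 37016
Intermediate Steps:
Z = -1 (Z = Mul(11, Rational(-1, 11)) = -1)
Function('C')(M, P) = Add(-1, M) (Function('C')(M, P) = Add(M, -1) = Add(-1, M))
Function('z')(B, c) = Mul(-3, B, c) (Function('z')(B, c) = Mul(-3, Mul(B, c)) = Mul(-3, B, c))
Add(Function('z')(Function('C')(Z, 9), -209), 38270) = Add(Mul(-3, Add(-1, -1), -209), 38270) = Add(Mul(-3, -2, -209), 38270) = Add(-1254, 38270) = 37016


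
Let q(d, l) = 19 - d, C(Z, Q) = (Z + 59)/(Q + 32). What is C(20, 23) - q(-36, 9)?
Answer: -2946/55 ≈ -53.564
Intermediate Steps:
C(Z, Q) = (59 + Z)/(32 + Q)
C(20, 23) - q(-36, 9) = (59 + 20)/(32 + 23) - (19 - 1*(-36)) = 79/55 - (19 + 36) = (1/55)*79 - 1*55 = 79/55 - 55 = -2946/55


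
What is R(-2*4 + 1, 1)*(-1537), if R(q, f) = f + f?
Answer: -3074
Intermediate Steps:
R(q, f) = 2*f
R(-2*4 + 1, 1)*(-1537) = (2*1)*(-1537) = 2*(-1537) = -3074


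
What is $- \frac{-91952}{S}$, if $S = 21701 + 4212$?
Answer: $\frac{91952}{25913} \approx 3.5485$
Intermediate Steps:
$S = 25913$
$- \frac{-91952}{S} = - \frac{-91952}{25913} = \left(-1\right) \left(- \frac{91952}{25913}\right) = \frac{91952}{25913}$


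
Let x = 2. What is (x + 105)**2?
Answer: 11449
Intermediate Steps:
(x + 105)**2 = (2 + 105)**2 = 107**2 = 11449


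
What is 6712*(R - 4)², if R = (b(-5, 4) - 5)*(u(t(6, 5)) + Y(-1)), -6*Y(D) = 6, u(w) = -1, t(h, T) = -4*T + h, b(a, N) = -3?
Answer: 966528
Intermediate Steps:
t(h, T) = h - 4*T
Y(D) = -1 (Y(D) = -⅙*6 = -1)
R = 16 (R = (-3 - 5)*(-1 - 1) = -8*(-2) = 16)
6712*(R - 4)² = 6712*(16 - 4)² = 6712*12² = 6712*144 = 966528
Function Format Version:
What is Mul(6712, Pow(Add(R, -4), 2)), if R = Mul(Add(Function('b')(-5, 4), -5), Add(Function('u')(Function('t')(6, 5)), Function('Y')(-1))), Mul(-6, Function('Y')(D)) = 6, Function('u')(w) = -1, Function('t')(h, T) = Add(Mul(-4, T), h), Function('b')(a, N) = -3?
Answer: 966528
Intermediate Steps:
Function('t')(h, T) = Add(h, Mul(-4, T))
Function('Y')(D) = -1 (Function('Y')(D) = Mul(Rational(-1, 6), 6) = -1)
R = 16 (R = Mul(Add(-3, -5), Add(-1, -1)) = Mul(-8, -2) = 16)
Mul(6712, Pow(Add(R, -4), 2)) = Mul(6712, Pow(Add(16, -4), 2)) = Mul(6712, Pow(12, 2)) = Mul(6712, 144) = 966528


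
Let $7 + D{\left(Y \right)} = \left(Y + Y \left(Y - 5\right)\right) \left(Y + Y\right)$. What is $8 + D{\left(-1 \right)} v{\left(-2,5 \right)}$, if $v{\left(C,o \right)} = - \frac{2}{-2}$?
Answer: $-9$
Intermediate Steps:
$v{\left(C,o \right)} = 1$ ($v{\left(C,o \right)} = \left(-2\right) \left(- \frac{1}{2}\right) = 1$)
$D{\left(Y \right)} = -7 + 2 Y \left(Y + Y \left(-5 + Y\right)\right)$ ($D{\left(Y \right)} = -7 + \left(Y + Y \left(Y - 5\right)\right) \left(Y + Y\right) = -7 + \left(Y + Y \left(-5 + Y\right)\right) 2 Y = -7 + 2 Y \left(Y + Y \left(-5 + Y\right)\right)$)
$8 + D{\left(-1 \right)} v{\left(-2,5 \right)} = 8 + \left(-7 - 8 \left(-1\right)^{2} + 2 \left(-1\right)^{3}\right) 1 = 8 + \left(-7 - 8 + 2 \left(-1\right)\right) 1 = 8 + \left(-7 - 8 - 2\right) 1 = 8 - 17 = -9$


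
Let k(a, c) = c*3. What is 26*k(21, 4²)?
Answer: 1248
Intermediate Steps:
k(a, c) = 3*c
26*k(21, 4²) = 26*(3*4²) = 26*(3*16) = 26*48 = 1248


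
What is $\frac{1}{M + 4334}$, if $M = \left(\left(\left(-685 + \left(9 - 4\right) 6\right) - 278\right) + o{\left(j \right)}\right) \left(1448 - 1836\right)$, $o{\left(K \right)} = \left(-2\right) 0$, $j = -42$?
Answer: $\frac{1}{366338} \approx 2.7297 \cdot 10^{-6}$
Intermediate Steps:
$o{\left(K \right)} = 0$
$M = 362004$ ($M = \left(\left(\left(-685 + \left(9 - 4\right) 6\right) - 278\right) + 0\right) \left(1448 - 1836\right) = \left(\left(\left(-685 + 5 \cdot 6\right) - 278\right) + 0\right) \left(-388\right) = \left(\left(\left(-685 + 30\right) - 278\right) + 0\right) \left(-388\right) = \left(\left(-655 - 278\right) + 0\right) \left(-388\right) = \left(-933 + 0\right) \left(-388\right) = \left(-933\right) \left(-388\right) = 362004$)
$\frac{1}{M + 4334} = \frac{1}{362004 + 4334} = \frac{1}{366338}$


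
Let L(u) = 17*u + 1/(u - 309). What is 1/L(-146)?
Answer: -455/1129311 ≈ -0.00040290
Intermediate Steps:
L(u) = 1/(-309 + u) + 17*u (L(u) = 17*u + 1/(-309 + u) = 1/(-309 + u) + 17*u)
1/L(-146) = 1/((1 - 5253*(-146) + 17*(-146)²)/(-309 - 146)) = 1/((1 + 766938 + 17*21316)/(-455)) = 1/(-(1 + 766938 + 362372)/455) = 1/(-1/455*1129311) = 1/(-1129311/455) = -455/1129311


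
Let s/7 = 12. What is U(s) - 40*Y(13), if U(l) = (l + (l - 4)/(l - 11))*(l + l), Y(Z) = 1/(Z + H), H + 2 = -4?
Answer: 7302392/511 ≈ 14290.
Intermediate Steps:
H = -6 (H = -2 - 4 = -6)
s = 84 (s = 7*12 = 84)
Y(Z) = 1/(-6 + Z) (Y(Z) = 1/(Z - 6) = 1/(-6 + Z))
U(l) = 2*l*(l + (-4 + l)/(-11 + l)) (U(l) = (l + (-4 + l)/(-11 + l))*(2*l) = 2*l*(l + (-4 + l)/(-11 + l)))
U(s) - 40*Y(13) = 2*84*(-4 + 84² - 10*84)/(-11 + 84) - 40/(-6 + 13) = 2*84*(-4 + 7056 - 840)/73 - 40/7 = 2*84*(1/73)*6212 - 40*⅐ = 1043616/73 - 40/7 = 7302392/511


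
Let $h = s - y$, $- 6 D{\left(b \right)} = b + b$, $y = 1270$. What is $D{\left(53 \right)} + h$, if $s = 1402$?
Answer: $\frac{343}{3} \approx 114.33$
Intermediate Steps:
$D{\left(b \right)} = - \frac{b}{3}$ ($D{\left(b \right)} = - \frac{b + b}{6} = - \frac{2 b}{6} = - \frac{b}{3}$)
$h = 132$ ($h = 1402 - 1270 = 132$)
$D{\left(53 \right)} + h = \left(- \frac{1}{3}\right) 53 + 132 = - \frac{53}{3} + 132 = \frac{343}{3}$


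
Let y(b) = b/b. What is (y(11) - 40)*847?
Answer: -33033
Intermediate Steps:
y(b) = 1
(y(11) - 40)*847 = (1 - 40)*847 = -39*847 = -33033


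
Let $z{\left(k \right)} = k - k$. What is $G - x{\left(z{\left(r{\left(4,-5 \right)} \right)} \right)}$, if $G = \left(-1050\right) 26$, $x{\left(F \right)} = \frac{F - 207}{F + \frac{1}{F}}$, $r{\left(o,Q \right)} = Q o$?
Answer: $-27300$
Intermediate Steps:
$z{\left(k \right)} = 0$
$x{\left(F \right)} = \frac{-207 + F}{F + \frac{1}{F}}$
$G = -27300$
$G - x{\left(z{\left(r{\left(4,-5 \right)} \right)} \right)} = -27300 - \frac{0 \left(-207 + 0\right)}{1 + 0^{2}} = -27300 - 0 \frac{1}{1 + 0} \left(-207\right) = -27300 - 0 \cdot 1^{-1} \left(-207\right) = -27300 - 0 \cdot 1 \left(-207\right) = -27300 - 0 = -27300 + 0 = -27300$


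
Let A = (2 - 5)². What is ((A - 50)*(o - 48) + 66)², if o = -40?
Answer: 13498276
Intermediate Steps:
A = 9 (A = (-3)² = 9)
((A - 50)*(o - 48) + 66)² = ((9 - 50)*(-40 - 48) + 66)² = (-41*(-88) + 66)² = (3608 + 66)² = 3674² = 13498276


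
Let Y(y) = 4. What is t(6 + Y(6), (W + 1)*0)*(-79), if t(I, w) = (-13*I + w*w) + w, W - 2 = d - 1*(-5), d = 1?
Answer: 10270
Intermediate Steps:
W = 8 (W = 2 + (1 - 1*(-5)) = 2 + (1 + 5) = 2 + 6 = 8)
t(I, w) = w + w² - 13*I (t(I, w) = (-13*I + w²) + w = (w² - 13*I) + w = w + w² - 13*I)
t(6 + Y(6), (W + 1)*0)*(-79) = ((8 + 1)*0 + ((8 + 1)*0)² - 13*(6 + 4))*(-79) = (9*0 + (9*0)² - 13*10)*(-79) = (0 + 0² - 130)*(-79) = (0 + 0 - 130)*(-79) = -130*(-79) = 10270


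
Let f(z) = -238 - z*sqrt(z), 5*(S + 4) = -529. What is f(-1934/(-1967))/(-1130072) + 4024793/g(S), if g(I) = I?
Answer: -11370764622409/310204764 + 967*sqrt(3804178)/2186174572204 ≈ -36656.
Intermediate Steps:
S = -549/5 (S = -4 + (1/5)*(-529) = -4 - 529/5 = -549/5 ≈ -109.80)
f(z) = -238 - z**(3/2)
f(-1934/(-1967))/(-1130072) + 4024793/g(S) = (-238 - (-1934/(-1967))**(3/2))/(-1130072) + 4024793/(-549/5) = (-238 - (-1934*(-1/1967))**(3/2))*(-1/1130072) + 4024793*(-5/549) = (-238 - (1934/1967)**(3/2))*(-1/1130072) - 20123965/549 = (-238 - 1934*sqrt(3804178)/3869089)*(-1/1130072) - 20123965/549 = (119/565036 + 967*sqrt(3804178)/2186174572204) - 20123965/549 = -11370764622409/310204764 + 967*sqrt(3804178)/2186174572204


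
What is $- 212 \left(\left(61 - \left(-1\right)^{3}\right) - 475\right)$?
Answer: $87556$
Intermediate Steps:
$- 212 \left(\left(61 - \left(-1\right)^{3}\right) - 475\right) = - 212 \left(\left(61 - -1\right) - 475\right) = - 212 \left(\left(61 + 1\right) - 475\right) = - 212 \left(62 - 475\right) = \left(-212\right) \left(-413\right) = 87556$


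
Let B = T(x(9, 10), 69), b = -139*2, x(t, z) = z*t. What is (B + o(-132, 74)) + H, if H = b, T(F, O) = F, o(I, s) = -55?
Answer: -243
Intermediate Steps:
x(t, z) = t*z
b = -278
B = 90 (B = 9*10 = 90)
H = -278
(B + o(-132, 74)) + H = (90 - 55) - 278 = 35 - 278 = -243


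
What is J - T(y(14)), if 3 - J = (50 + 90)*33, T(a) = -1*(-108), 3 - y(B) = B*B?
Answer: -4725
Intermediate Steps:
y(B) = 3 - B² (y(B) = 3 - B*B = 3 - B²)
T(a) = 108
J = -4617 (J = 3 - (50 + 90)*33 = 3 - 140*33 = 3 - 1*4620 = 3 - 4620 = -4617)
J - T(y(14)) = -4617 - 1*108 = -4617 - 108 = -4725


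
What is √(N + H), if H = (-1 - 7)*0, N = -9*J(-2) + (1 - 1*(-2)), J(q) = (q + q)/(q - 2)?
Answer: I*√6 ≈ 2.4495*I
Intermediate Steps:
J(q) = 2*q/(-2 + q) (J(q) = (2*q)/(-2 + q) = 2*q/(-2 + q))
N = -6 (N = -18*(-2)/(-2 - 2) + (1 - 1*(-2)) = -18*(-2)/(-4) + (1 + 2) = -18*(-2)*(-1)/4 + 3 = -9*1 + 3 = -9 + 3 = -6)
H = 0 (H = -8*0 = 0)
√(N + H) = √(-6 + 0) = √(-6) = I*√6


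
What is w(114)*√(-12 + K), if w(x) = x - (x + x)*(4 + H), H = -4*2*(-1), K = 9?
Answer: -2622*I*√3 ≈ -4541.4*I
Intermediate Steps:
H = 8 (H = -8*(-1) = 8)
w(x) = -23*x (w(x) = x - (x + x)*(4 + 8) = x - 2*x*12 = x - 24*x = -23*x)
w(114)*√(-12 + K) = (-23*114)*√(-12 + 9) = -2622*I*√3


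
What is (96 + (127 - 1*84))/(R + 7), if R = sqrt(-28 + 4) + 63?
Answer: 4865/2462 - 139*I*sqrt(6)/2462 ≈ 1.976 - 0.13829*I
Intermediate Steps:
R = 63 + 2*I*sqrt(6) (R = sqrt(-24) + 63 = 2*I*sqrt(6) + 63 = 63 + 2*I*sqrt(6) ≈ 63.0 + 4.899*I)
(96 + (127 - 1*84))/(R + 7) = (96 + (127 - 1*84))/((63 + 2*I*sqrt(6)) + 7) = (96 + (127 - 84))/(70 + 2*I*sqrt(6)) = (96 + 43)/(70 + 2*I*sqrt(6)) = 139/(70 + 2*I*sqrt(6))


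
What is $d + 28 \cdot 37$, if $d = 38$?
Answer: $1074$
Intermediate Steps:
$d + 28 \cdot 37 = 38 + 28 \cdot 37 = 38 + 1036 = 1074$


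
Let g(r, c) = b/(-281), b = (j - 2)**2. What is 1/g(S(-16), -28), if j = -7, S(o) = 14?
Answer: -281/81 ≈ -3.4691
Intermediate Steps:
b = 81 (b = (-7 - 2)**2 = (-9)**2 = 81)
g(r, c) = -81/281 (g(r, c) = 81/(-281) = 81*(-1/281) = -81/281)
1/g(S(-16), -28) = 1/(-81/281) = -281/81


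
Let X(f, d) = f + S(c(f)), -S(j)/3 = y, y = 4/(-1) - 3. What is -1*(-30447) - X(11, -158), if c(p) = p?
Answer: 30415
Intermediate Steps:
y = -7 (y = 4*(-1) - 3 = -4 - 3 = -7)
S(j) = 21 (S(j) = -3*(-7) = 21)
X(f, d) = 21 + f (X(f, d) = f + 21 = 21 + f)
-1*(-30447) - X(11, -158) = -1*(-30447) - (21 + 11) = 30447 - 1*32 = 30447 - 32 = 30415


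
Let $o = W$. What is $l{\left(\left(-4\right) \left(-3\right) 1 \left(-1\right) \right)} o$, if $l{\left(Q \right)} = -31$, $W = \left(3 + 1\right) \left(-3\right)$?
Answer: $372$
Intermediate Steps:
$W = -12$ ($W = 4 \left(-3\right) = -12$)
$o = -12$
$l{\left(\left(-4\right) \left(-3\right) 1 \left(-1\right) \right)} o = \left(-31\right) \left(-12\right) = 372$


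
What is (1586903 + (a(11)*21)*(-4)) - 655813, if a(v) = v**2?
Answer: 920926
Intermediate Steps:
(1586903 + (a(11)*21)*(-4)) - 655813 = (1586903 + (11**2*21)*(-4)) - 655813 = (1586903 + (121*21)*(-4)) - 655813 = (1586903 + 2541*(-4)) - 655813 = (1586903 - 10164) - 655813 = 1576739 - 655813 = 920926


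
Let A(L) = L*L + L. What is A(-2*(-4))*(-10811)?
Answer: -778392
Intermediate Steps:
A(L) = L + L² (A(L) = L² + L = L + L²)
A(-2*(-4))*(-10811) = ((-2*(-4))*(1 - 2*(-4)))*(-10811) = (8*(1 + 8))*(-10811) = (8*9)*(-10811) = 72*(-10811) = -778392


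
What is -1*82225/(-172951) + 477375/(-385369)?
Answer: -50875517600/66649953919 ≈ -0.76332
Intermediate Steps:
-1*82225/(-172951) + 477375/(-385369) = -82225*(-1/172951) + 477375*(-1/385369) = 82225/172951 - 477375/385369 = -50875517600/66649953919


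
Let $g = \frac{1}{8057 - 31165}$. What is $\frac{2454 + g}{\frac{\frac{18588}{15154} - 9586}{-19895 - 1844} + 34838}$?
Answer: $\frac{9340578171129493}{132604395413992536} \approx 0.070439$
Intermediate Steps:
$g = - \frac{1}{23108}$ ($g = \frac{1}{8057 - 31165} = \frac{1}{-23108} = - \frac{1}{23108} \approx -4.3275 \cdot 10^{-5}$)
$\frac{2454 + g}{\frac{\frac{18588}{15154} - 9586}{-19895 - 1844} + 34838} = \frac{2454 - \frac{1}{23108}}{\frac{\frac{18588}{15154} - 9586}{-19895 - 1844} + 34838} = \frac{56707031}{23108 \left(\frac{18588 \cdot \frac{1}{15154} - 9586}{-21739} + 34838\right)} = \frac{56707031}{23108 \left(\left(\frac{9294}{7577} - 9586\right) \left(- \frac{1}{21739}\right) + 34838\right)} = \frac{56707031}{23108 \left(\left(- \frac{72623828}{7577}\right) \left(- \frac{1}{21739}\right) + 34838\right)} = \frac{56707031}{23108 \left(\frac{72623828}{164716403} + 34838\right)} = \frac{56707031}{23108 \cdot \frac{5738462671542}{164716403}} = \frac{56707031}{23108} \cdot \frac{164716403}{5738462671542} = \frac{9340578171129493}{132604395413992536}$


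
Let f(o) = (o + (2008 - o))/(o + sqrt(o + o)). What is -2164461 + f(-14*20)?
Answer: -305190005/141 - 502*I*sqrt(35)/4935 ≈ -2.1645e+6 - 0.6018*I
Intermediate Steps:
f(o) = 2008/(o + sqrt(2)*sqrt(o)) (f(o) = 2008/(o + sqrt(2*o)) = 2008/(o + sqrt(2)*sqrt(o)))
-2164461 + f(-14*20) = -2164461 + 2008/(-14*20 + sqrt(2)*sqrt(-14*20)) = -2164461 + 2008/(-280 + sqrt(2)*sqrt(-280)) = -2164461 + 2008/(-280 + sqrt(2)*(2*I*sqrt(70))) = -2164461 + 2008/(-280 + 4*I*sqrt(35))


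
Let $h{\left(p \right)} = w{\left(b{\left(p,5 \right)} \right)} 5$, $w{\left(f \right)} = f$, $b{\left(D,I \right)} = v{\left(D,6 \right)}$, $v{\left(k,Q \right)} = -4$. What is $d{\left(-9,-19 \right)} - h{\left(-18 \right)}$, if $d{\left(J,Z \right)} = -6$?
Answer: $14$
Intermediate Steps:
$b{\left(D,I \right)} = -4$
$h{\left(p \right)} = -20$ ($h{\left(p \right)} = \left(-4\right) 5 = -20$)
$d{\left(-9,-19 \right)} - h{\left(-18 \right)} = -6 - -20 = -6 + 20 = 14$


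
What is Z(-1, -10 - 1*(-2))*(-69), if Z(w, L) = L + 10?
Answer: -138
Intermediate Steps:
Z(w, L) = 10 + L
Z(-1, -10 - 1*(-2))*(-69) = (10 + (-10 - 1*(-2)))*(-69) = (10 + (-10 + 2))*(-69) = (10 - 8)*(-69) = 2*(-69) = -138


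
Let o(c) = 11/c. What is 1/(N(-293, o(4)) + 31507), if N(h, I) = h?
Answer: 1/31214 ≈ 3.2037e-5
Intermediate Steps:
1/(N(-293, o(4)) + 31507) = 1/(-293 + 31507) = 1/31214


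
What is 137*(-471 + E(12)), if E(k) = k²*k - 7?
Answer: 171250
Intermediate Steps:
E(k) = -7 + k³ (E(k) = k³ - 7 = -7 + k³)
137*(-471 + E(12)) = 137*(-471 + (-7 + 12³)) = 137*(-471 + (-7 + 1728)) = 137*(-471 + 1721) = 137*1250 = 171250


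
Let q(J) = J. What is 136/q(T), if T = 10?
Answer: 68/5 ≈ 13.600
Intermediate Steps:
136/q(T) = 136/10 = 136*(⅒) = 68/5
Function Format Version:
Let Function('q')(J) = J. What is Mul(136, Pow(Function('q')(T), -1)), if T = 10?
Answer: Rational(68, 5) ≈ 13.600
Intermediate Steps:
Mul(136, Pow(Function('q')(T), -1)) = Mul(136, Pow(10, -1)) = Mul(136, Rational(1, 10)) = Rational(68, 5)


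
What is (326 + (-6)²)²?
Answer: 131044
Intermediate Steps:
(326 + (-6)²)² = (326 + 36)² = 362² = 131044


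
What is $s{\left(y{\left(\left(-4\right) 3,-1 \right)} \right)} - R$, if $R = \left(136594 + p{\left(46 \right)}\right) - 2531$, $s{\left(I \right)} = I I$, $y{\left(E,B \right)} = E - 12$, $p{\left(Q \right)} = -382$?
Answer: $-133105$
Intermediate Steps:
$y{\left(E,B \right)} = -12 + E$
$s{\left(I \right)} = I^{2}$
$R = 133681$ ($R = \left(136594 - 382\right) - 2531 = 136212 - 2531 = 133681$)
$s{\left(y{\left(\left(-4\right) 3,-1 \right)} \right)} - R = \left(-12 - 12\right)^{2} - 133681 = \left(-24\right)^{2} - 133681 = 576 - 133681 = -133105$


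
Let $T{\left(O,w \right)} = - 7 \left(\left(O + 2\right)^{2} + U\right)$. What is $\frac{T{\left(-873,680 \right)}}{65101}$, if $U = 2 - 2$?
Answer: $- \frac{5310487}{65101} \approx -81.573$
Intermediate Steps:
$U = 0$ ($U = 2 - 2 = 0$)
$T{\left(O,w \right)} = - 7 \left(2 + O\right)^{2}$ ($T{\left(O,w \right)} = - 7 \left(\left(O + 2\right)^{2} + 0\right) = - 7 \left(\left(2 + O\right)^{2} + 0\right) = - 7 \left(2 + O\right)^{2}$)
$\frac{T{\left(-873,680 \right)}}{65101} = \frac{\left(-7\right) \left(2 - 873\right)^{2}}{65101} = - 7 \left(-871\right)^{2} \cdot \frac{1}{65101} = \left(-7\right) 758641 \cdot \frac{1}{65101} = \left(-5310487\right) \frac{1}{65101} = - \frac{5310487}{65101}$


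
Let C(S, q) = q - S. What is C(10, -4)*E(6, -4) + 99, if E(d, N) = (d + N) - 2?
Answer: 99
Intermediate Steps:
E(d, N) = -2 + N + d (E(d, N) = (N + d) - 2 = -2 + N + d)
C(10, -4)*E(6, -4) + 99 = (-4 - 1*10)*(-2 - 4 + 6) + 99 = (-4 - 10)*0 + 99 = -14*0 + 99 = 0 + 99 = 99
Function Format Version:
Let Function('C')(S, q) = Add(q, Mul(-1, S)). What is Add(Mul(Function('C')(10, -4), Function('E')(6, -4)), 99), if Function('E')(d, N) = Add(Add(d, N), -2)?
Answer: 99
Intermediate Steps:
Function('E')(d, N) = Add(-2, N, d) (Function('E')(d, N) = Add(Add(N, d), -2) = Add(-2, N, d))
Add(Mul(Function('C')(10, -4), Function('E')(6, -4)), 99) = Add(Mul(Add(-4, Mul(-1, 10)), Add(-2, -4, 6)), 99) = Add(Mul(Add(-4, -10), 0), 99) = Add(Mul(-14, 0), 99) = Add(0, 99) = 99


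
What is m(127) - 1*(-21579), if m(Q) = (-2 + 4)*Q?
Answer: 21833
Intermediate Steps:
m(Q) = 2*Q
m(127) - 1*(-21579) = 2*127 - 1*(-21579) = 254 + 21579 = 21833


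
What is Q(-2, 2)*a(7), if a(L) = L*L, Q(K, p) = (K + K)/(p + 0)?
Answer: -98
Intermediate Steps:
Q(K, p) = 2*K/p (Q(K, p) = (2*K)/p = 2*K/p)
a(L) = L²
Q(-2, 2)*a(7) = (2*(-2)/2)*7² = (2*(-2)*(½))*49 = -2*49 = -98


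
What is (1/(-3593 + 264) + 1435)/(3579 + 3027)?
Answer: 2388557/10995687 ≈ 0.21723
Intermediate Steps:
(1/(-3593 + 264) + 1435)/(3579 + 3027) = (1/(-3329) + 1435)/6606 = (-1/3329 + 1435)*(1/6606) = (4777114/3329)*(1/6606) = 2388557/10995687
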